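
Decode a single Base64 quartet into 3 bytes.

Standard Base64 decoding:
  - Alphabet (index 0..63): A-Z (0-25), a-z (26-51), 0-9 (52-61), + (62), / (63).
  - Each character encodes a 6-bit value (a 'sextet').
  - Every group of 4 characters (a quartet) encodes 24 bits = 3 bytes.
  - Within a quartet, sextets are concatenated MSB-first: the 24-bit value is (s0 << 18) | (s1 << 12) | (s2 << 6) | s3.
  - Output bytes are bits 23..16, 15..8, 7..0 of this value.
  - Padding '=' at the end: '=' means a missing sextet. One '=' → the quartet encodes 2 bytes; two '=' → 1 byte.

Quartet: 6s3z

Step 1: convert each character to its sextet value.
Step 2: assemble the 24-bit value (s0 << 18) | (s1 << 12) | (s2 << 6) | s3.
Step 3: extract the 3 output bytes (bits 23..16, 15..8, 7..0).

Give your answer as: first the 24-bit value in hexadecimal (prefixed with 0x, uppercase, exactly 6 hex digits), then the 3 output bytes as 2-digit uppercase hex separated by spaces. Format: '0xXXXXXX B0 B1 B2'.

Answer: 0xEACDF3 EA CD F3

Derivation:
Sextets: 6=58, s=44, 3=55, z=51
24-bit: (58<<18) | (44<<12) | (55<<6) | 51
      = 0xE80000 | 0x02C000 | 0x000DC0 | 0x000033
      = 0xEACDF3
Bytes: (v>>16)&0xFF=EA, (v>>8)&0xFF=CD, v&0xFF=F3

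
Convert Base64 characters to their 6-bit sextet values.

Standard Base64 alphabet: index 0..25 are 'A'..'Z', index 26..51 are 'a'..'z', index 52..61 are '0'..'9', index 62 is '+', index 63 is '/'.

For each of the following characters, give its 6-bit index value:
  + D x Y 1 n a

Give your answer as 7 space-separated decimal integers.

Answer: 62 3 49 24 53 39 26

Derivation:
'+': index 62
'D': A..Z range, ord('D') − ord('A') = 3
'x': a..z range, 26 + ord('x') − ord('a') = 49
'Y': A..Z range, ord('Y') − ord('A') = 24
'1': 0..9 range, 52 + ord('1') − ord('0') = 53
'n': a..z range, 26 + ord('n') − ord('a') = 39
'a': a..z range, 26 + ord('a') − ord('a') = 26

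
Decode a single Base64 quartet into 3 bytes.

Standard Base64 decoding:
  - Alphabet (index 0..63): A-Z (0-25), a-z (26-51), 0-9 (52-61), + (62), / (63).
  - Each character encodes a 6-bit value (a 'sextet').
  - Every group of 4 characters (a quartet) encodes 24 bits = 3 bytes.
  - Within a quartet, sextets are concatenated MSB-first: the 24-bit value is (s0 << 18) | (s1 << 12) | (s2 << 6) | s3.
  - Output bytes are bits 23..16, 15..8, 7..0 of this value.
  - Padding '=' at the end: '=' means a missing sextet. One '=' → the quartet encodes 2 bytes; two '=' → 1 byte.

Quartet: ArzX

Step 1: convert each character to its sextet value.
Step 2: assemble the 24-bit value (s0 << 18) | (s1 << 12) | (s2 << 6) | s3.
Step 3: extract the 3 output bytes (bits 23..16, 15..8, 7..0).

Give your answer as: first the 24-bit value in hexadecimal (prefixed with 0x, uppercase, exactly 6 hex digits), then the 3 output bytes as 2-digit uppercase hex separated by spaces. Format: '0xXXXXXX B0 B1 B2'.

Answer: 0x02BCD7 02 BC D7

Derivation:
Sextets: A=0, r=43, z=51, X=23
24-bit: (0<<18) | (43<<12) | (51<<6) | 23
      = 0x000000 | 0x02B000 | 0x000CC0 | 0x000017
      = 0x02BCD7
Bytes: (v>>16)&0xFF=02, (v>>8)&0xFF=BC, v&0xFF=D7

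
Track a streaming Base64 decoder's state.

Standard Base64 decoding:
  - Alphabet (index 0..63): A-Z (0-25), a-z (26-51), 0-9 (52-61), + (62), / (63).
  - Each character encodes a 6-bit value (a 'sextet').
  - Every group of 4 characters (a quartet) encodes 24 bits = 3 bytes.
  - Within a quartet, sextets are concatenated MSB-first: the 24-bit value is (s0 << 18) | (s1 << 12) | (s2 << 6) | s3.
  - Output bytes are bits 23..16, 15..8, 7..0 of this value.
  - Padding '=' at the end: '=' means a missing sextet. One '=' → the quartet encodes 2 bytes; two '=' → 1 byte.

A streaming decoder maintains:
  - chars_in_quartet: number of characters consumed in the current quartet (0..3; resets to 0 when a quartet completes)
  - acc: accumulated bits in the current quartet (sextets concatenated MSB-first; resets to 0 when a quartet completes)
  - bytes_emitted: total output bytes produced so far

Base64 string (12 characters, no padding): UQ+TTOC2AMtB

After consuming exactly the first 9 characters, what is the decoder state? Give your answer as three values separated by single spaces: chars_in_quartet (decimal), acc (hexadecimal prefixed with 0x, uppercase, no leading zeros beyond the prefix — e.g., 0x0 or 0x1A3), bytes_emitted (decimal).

Answer: 1 0x0 6

Derivation:
After char 0 ('U'=20): chars_in_quartet=1 acc=0x14 bytes_emitted=0
After char 1 ('Q'=16): chars_in_quartet=2 acc=0x510 bytes_emitted=0
After char 2 ('+'=62): chars_in_quartet=3 acc=0x1443E bytes_emitted=0
After char 3 ('T'=19): chars_in_quartet=4 acc=0x510F93 -> emit 51 0F 93, reset; bytes_emitted=3
After char 4 ('T'=19): chars_in_quartet=1 acc=0x13 bytes_emitted=3
After char 5 ('O'=14): chars_in_quartet=2 acc=0x4CE bytes_emitted=3
After char 6 ('C'=2): chars_in_quartet=3 acc=0x13382 bytes_emitted=3
After char 7 ('2'=54): chars_in_quartet=4 acc=0x4CE0B6 -> emit 4C E0 B6, reset; bytes_emitted=6
After char 8 ('A'=0): chars_in_quartet=1 acc=0x0 bytes_emitted=6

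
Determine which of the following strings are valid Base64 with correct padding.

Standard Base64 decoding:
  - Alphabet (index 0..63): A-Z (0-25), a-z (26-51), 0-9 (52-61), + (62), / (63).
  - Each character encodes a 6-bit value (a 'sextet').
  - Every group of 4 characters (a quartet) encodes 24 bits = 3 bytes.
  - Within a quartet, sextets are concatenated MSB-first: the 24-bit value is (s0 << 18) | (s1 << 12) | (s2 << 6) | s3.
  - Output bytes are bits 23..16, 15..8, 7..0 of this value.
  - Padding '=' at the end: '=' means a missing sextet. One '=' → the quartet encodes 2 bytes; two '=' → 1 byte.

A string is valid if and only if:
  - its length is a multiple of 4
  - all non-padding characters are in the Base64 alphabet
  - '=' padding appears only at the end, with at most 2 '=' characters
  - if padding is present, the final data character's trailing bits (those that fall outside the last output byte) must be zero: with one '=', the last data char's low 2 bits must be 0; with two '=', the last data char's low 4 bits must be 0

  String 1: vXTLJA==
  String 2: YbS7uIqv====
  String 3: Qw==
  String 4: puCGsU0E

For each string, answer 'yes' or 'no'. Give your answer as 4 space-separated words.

Answer: yes no yes yes

Derivation:
String 1: 'vXTLJA==' → valid
String 2: 'YbS7uIqv====' → invalid (4 pad chars (max 2))
String 3: 'Qw==' → valid
String 4: 'puCGsU0E' → valid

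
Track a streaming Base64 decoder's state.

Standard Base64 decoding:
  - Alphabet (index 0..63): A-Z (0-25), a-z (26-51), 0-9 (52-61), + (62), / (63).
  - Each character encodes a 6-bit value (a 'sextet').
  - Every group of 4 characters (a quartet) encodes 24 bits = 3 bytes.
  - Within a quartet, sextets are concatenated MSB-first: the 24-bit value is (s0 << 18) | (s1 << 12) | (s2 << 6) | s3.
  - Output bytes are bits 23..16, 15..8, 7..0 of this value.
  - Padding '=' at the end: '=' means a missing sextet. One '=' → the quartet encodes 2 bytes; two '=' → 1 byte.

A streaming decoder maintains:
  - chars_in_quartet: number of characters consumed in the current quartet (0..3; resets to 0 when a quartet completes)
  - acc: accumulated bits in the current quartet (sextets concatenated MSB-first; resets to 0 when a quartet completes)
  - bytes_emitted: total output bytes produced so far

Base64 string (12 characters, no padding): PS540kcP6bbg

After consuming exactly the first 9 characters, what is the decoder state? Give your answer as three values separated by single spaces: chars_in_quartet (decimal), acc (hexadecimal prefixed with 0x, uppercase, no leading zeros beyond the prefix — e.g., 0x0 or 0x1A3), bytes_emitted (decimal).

Answer: 1 0x3A 6

Derivation:
After char 0 ('P'=15): chars_in_quartet=1 acc=0xF bytes_emitted=0
After char 1 ('S'=18): chars_in_quartet=2 acc=0x3D2 bytes_emitted=0
After char 2 ('5'=57): chars_in_quartet=3 acc=0xF4B9 bytes_emitted=0
After char 3 ('4'=56): chars_in_quartet=4 acc=0x3D2E78 -> emit 3D 2E 78, reset; bytes_emitted=3
After char 4 ('0'=52): chars_in_quartet=1 acc=0x34 bytes_emitted=3
After char 5 ('k'=36): chars_in_quartet=2 acc=0xD24 bytes_emitted=3
After char 6 ('c'=28): chars_in_quartet=3 acc=0x3491C bytes_emitted=3
After char 7 ('P'=15): chars_in_quartet=4 acc=0xD2470F -> emit D2 47 0F, reset; bytes_emitted=6
After char 8 ('6'=58): chars_in_quartet=1 acc=0x3A bytes_emitted=6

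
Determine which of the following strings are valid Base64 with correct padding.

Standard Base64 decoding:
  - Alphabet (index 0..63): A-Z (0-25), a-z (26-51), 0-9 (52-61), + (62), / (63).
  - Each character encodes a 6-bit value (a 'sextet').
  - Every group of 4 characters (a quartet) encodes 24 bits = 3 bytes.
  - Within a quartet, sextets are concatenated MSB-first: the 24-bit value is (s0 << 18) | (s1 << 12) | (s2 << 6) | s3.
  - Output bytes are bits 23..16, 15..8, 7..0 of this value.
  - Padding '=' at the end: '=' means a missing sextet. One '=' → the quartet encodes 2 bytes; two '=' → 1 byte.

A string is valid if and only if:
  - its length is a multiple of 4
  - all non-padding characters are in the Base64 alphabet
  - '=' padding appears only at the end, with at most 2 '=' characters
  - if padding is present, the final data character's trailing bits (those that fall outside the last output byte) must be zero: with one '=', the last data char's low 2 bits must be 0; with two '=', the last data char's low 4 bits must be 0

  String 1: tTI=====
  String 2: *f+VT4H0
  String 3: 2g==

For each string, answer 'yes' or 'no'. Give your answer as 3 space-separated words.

Answer: no no yes

Derivation:
String 1: 'tTI=====' → invalid (5 pad chars (max 2))
String 2: '*f+VT4H0' → invalid (bad char(s): ['*'])
String 3: '2g==' → valid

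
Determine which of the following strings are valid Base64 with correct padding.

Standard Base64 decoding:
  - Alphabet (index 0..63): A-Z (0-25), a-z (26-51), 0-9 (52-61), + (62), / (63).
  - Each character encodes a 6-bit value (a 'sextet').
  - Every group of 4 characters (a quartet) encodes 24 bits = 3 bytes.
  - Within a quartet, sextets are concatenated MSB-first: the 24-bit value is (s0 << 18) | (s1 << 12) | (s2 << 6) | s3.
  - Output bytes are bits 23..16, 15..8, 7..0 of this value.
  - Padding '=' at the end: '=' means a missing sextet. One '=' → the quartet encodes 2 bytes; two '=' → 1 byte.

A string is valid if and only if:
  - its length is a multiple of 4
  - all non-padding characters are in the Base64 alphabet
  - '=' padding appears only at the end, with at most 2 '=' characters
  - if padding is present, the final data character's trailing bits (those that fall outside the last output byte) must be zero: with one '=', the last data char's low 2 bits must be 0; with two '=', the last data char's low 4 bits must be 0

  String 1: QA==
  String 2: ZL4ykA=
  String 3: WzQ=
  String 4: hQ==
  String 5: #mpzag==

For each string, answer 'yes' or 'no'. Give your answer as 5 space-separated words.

Answer: yes no yes yes no

Derivation:
String 1: 'QA==' → valid
String 2: 'ZL4ykA=' → invalid (len=7 not mult of 4)
String 3: 'WzQ=' → valid
String 4: 'hQ==' → valid
String 5: '#mpzag==' → invalid (bad char(s): ['#'])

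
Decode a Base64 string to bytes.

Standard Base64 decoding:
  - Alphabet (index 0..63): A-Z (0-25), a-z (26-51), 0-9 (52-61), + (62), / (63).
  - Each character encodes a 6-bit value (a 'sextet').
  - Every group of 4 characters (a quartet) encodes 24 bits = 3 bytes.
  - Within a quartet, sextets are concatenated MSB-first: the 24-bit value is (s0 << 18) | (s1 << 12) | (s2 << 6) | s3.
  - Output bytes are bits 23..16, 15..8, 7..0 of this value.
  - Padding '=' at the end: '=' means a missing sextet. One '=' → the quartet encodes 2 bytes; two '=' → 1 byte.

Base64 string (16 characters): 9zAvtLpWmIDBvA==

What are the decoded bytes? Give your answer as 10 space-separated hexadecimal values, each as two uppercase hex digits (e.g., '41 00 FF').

Answer: F7 30 2F B4 BA 56 98 80 C1 BC

Derivation:
After char 0 ('9'=61): chars_in_quartet=1 acc=0x3D bytes_emitted=0
After char 1 ('z'=51): chars_in_quartet=2 acc=0xF73 bytes_emitted=0
After char 2 ('A'=0): chars_in_quartet=3 acc=0x3DCC0 bytes_emitted=0
After char 3 ('v'=47): chars_in_quartet=4 acc=0xF7302F -> emit F7 30 2F, reset; bytes_emitted=3
After char 4 ('t'=45): chars_in_quartet=1 acc=0x2D bytes_emitted=3
After char 5 ('L'=11): chars_in_quartet=2 acc=0xB4B bytes_emitted=3
After char 6 ('p'=41): chars_in_quartet=3 acc=0x2D2E9 bytes_emitted=3
After char 7 ('W'=22): chars_in_quartet=4 acc=0xB4BA56 -> emit B4 BA 56, reset; bytes_emitted=6
After char 8 ('m'=38): chars_in_quartet=1 acc=0x26 bytes_emitted=6
After char 9 ('I'=8): chars_in_quartet=2 acc=0x988 bytes_emitted=6
After char 10 ('D'=3): chars_in_quartet=3 acc=0x26203 bytes_emitted=6
After char 11 ('B'=1): chars_in_quartet=4 acc=0x9880C1 -> emit 98 80 C1, reset; bytes_emitted=9
After char 12 ('v'=47): chars_in_quartet=1 acc=0x2F bytes_emitted=9
After char 13 ('A'=0): chars_in_quartet=2 acc=0xBC0 bytes_emitted=9
Padding '==': partial quartet acc=0xBC0 -> emit BC; bytes_emitted=10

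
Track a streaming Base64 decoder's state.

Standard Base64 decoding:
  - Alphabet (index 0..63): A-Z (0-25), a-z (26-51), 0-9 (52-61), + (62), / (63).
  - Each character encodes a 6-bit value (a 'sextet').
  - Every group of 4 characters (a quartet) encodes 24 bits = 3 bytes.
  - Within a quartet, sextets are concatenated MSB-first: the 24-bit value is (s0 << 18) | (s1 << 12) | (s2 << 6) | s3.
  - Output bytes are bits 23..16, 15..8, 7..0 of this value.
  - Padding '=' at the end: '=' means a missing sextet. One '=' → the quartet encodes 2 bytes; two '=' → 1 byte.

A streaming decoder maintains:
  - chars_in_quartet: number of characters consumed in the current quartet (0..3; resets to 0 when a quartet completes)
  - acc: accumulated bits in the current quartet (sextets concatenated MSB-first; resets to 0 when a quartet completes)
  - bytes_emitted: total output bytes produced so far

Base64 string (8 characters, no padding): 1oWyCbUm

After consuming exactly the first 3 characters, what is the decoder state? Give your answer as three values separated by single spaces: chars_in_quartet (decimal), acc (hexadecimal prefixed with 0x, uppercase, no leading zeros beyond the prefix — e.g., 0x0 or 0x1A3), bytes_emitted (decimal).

After char 0 ('1'=53): chars_in_quartet=1 acc=0x35 bytes_emitted=0
After char 1 ('o'=40): chars_in_quartet=2 acc=0xD68 bytes_emitted=0
After char 2 ('W'=22): chars_in_quartet=3 acc=0x35A16 bytes_emitted=0

Answer: 3 0x35A16 0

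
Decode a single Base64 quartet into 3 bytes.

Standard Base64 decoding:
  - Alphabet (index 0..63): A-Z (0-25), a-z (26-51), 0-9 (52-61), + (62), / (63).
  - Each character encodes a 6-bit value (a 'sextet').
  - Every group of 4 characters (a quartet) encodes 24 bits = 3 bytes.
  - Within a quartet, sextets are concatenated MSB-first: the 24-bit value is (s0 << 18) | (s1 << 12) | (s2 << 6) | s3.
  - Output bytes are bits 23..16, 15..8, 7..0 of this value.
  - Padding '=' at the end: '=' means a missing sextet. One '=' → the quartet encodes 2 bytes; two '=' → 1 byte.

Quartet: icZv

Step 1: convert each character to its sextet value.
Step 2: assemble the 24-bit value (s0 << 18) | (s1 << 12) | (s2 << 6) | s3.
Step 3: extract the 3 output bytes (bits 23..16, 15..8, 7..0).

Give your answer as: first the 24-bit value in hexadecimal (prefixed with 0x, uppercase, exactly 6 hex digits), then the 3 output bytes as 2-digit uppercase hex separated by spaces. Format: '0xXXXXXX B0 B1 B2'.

Answer: 0x89C66F 89 C6 6F

Derivation:
Sextets: i=34, c=28, Z=25, v=47
24-bit: (34<<18) | (28<<12) | (25<<6) | 47
      = 0x880000 | 0x01C000 | 0x000640 | 0x00002F
      = 0x89C66F
Bytes: (v>>16)&0xFF=89, (v>>8)&0xFF=C6, v&0xFF=6F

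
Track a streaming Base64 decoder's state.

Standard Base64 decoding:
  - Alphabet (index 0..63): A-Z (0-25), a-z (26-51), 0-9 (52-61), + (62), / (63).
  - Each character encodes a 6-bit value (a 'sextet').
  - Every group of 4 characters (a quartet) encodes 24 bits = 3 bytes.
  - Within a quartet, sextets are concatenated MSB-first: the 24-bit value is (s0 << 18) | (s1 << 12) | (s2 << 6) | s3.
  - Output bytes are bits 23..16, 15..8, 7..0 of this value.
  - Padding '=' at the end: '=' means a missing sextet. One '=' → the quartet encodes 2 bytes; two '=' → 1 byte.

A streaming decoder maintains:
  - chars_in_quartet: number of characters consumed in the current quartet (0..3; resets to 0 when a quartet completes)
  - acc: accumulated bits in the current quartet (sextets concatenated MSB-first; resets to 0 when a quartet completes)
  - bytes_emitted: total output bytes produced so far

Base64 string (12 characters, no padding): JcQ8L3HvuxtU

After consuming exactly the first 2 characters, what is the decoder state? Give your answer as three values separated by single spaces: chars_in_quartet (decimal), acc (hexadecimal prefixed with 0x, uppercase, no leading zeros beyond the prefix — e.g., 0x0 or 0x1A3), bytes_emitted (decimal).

After char 0 ('J'=9): chars_in_quartet=1 acc=0x9 bytes_emitted=0
After char 1 ('c'=28): chars_in_quartet=2 acc=0x25C bytes_emitted=0

Answer: 2 0x25C 0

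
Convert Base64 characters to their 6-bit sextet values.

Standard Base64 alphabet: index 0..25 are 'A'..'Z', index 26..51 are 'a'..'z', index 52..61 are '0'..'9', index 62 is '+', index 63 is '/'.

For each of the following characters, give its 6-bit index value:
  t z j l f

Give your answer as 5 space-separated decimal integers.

't': a..z range, 26 + ord('t') − ord('a') = 45
'z': a..z range, 26 + ord('z') − ord('a') = 51
'j': a..z range, 26 + ord('j') − ord('a') = 35
'l': a..z range, 26 + ord('l') − ord('a') = 37
'f': a..z range, 26 + ord('f') − ord('a') = 31

Answer: 45 51 35 37 31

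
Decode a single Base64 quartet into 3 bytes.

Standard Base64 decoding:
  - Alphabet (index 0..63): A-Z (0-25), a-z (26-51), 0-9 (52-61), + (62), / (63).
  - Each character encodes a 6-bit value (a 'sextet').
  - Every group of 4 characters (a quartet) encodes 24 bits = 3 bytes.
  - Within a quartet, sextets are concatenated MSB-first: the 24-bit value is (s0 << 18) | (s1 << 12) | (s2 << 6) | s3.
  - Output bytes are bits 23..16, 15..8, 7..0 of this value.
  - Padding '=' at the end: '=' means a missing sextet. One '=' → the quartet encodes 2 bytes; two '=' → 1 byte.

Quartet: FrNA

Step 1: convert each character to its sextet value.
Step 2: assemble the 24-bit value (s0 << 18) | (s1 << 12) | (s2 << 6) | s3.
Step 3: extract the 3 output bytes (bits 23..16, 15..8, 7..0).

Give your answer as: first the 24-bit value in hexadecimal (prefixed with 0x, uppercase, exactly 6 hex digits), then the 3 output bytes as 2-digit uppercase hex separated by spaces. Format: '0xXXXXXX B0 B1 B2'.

Sextets: F=5, r=43, N=13, A=0
24-bit: (5<<18) | (43<<12) | (13<<6) | 0
      = 0x140000 | 0x02B000 | 0x000340 | 0x000000
      = 0x16B340
Bytes: (v>>16)&0xFF=16, (v>>8)&0xFF=B3, v&0xFF=40

Answer: 0x16B340 16 B3 40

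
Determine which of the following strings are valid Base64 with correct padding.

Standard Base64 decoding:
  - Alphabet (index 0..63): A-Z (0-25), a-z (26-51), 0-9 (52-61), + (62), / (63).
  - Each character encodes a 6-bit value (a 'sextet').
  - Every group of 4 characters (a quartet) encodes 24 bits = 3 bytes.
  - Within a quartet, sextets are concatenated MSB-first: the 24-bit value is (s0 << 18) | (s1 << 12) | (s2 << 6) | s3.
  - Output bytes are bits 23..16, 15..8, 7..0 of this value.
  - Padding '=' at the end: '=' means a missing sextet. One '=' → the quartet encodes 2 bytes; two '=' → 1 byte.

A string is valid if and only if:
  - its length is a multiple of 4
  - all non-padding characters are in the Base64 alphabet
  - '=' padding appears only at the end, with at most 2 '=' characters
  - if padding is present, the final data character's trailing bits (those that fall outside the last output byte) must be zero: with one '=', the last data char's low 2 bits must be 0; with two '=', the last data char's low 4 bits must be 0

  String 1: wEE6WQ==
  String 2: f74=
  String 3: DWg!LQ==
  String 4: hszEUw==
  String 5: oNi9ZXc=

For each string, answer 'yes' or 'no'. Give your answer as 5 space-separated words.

String 1: 'wEE6WQ==' → valid
String 2: 'f74=' → valid
String 3: 'DWg!LQ==' → invalid (bad char(s): ['!'])
String 4: 'hszEUw==' → valid
String 5: 'oNi9ZXc=' → valid

Answer: yes yes no yes yes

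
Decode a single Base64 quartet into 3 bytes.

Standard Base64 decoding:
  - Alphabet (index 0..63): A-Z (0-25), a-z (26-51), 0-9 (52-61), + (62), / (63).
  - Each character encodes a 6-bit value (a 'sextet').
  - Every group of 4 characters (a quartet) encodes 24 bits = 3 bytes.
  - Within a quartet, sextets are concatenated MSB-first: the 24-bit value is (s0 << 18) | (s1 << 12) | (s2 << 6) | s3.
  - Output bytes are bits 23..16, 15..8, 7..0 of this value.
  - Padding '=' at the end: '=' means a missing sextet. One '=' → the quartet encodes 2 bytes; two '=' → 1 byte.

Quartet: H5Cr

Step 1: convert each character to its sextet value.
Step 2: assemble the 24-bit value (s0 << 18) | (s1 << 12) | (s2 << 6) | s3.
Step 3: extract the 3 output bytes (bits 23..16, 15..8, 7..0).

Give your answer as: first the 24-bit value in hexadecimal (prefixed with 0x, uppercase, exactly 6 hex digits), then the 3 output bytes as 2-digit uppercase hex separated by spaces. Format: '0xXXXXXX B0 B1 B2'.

Sextets: H=7, 5=57, C=2, r=43
24-bit: (7<<18) | (57<<12) | (2<<6) | 43
      = 0x1C0000 | 0x039000 | 0x000080 | 0x00002B
      = 0x1F90AB
Bytes: (v>>16)&0xFF=1F, (v>>8)&0xFF=90, v&0xFF=AB

Answer: 0x1F90AB 1F 90 AB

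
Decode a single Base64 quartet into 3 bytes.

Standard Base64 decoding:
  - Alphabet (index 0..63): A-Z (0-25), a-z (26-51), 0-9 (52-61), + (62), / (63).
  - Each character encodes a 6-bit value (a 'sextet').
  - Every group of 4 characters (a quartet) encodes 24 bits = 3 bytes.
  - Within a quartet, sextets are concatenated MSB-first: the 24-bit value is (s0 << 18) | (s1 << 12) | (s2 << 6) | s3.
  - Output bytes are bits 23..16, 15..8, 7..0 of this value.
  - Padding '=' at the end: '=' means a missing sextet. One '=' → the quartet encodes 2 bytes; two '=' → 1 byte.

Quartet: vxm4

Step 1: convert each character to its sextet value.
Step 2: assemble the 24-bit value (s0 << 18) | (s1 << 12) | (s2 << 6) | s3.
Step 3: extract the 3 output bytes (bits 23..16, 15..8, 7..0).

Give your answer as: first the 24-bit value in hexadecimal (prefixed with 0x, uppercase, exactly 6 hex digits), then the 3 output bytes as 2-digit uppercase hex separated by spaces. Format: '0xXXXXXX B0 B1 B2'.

Sextets: v=47, x=49, m=38, 4=56
24-bit: (47<<18) | (49<<12) | (38<<6) | 56
      = 0xBC0000 | 0x031000 | 0x000980 | 0x000038
      = 0xBF19B8
Bytes: (v>>16)&0xFF=BF, (v>>8)&0xFF=19, v&0xFF=B8

Answer: 0xBF19B8 BF 19 B8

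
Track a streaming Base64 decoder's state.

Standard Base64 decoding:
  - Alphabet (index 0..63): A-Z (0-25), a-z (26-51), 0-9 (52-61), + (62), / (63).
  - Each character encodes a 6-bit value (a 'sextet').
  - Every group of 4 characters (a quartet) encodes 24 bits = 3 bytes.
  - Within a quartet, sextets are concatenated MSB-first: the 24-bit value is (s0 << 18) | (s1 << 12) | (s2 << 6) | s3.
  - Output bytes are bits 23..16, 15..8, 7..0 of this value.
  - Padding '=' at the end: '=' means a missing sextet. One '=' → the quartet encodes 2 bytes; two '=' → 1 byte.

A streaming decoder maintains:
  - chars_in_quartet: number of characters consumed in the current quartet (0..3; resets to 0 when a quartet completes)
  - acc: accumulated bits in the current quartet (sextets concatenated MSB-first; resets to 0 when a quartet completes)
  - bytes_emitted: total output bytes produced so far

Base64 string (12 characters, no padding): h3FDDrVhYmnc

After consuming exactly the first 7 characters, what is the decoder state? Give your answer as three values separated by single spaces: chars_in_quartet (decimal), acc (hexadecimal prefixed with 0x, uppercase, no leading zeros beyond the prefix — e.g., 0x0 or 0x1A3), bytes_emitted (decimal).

Answer: 3 0x3AD5 3

Derivation:
After char 0 ('h'=33): chars_in_quartet=1 acc=0x21 bytes_emitted=0
After char 1 ('3'=55): chars_in_quartet=2 acc=0x877 bytes_emitted=0
After char 2 ('F'=5): chars_in_quartet=3 acc=0x21DC5 bytes_emitted=0
After char 3 ('D'=3): chars_in_quartet=4 acc=0x877143 -> emit 87 71 43, reset; bytes_emitted=3
After char 4 ('D'=3): chars_in_quartet=1 acc=0x3 bytes_emitted=3
After char 5 ('r'=43): chars_in_quartet=2 acc=0xEB bytes_emitted=3
After char 6 ('V'=21): chars_in_quartet=3 acc=0x3AD5 bytes_emitted=3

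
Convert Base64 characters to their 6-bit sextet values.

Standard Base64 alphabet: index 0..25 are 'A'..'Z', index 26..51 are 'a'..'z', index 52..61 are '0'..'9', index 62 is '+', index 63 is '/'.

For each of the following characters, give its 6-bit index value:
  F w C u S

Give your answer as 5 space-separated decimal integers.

Answer: 5 48 2 46 18

Derivation:
'F': A..Z range, ord('F') − ord('A') = 5
'w': a..z range, 26 + ord('w') − ord('a') = 48
'C': A..Z range, ord('C') − ord('A') = 2
'u': a..z range, 26 + ord('u') − ord('a') = 46
'S': A..Z range, ord('S') − ord('A') = 18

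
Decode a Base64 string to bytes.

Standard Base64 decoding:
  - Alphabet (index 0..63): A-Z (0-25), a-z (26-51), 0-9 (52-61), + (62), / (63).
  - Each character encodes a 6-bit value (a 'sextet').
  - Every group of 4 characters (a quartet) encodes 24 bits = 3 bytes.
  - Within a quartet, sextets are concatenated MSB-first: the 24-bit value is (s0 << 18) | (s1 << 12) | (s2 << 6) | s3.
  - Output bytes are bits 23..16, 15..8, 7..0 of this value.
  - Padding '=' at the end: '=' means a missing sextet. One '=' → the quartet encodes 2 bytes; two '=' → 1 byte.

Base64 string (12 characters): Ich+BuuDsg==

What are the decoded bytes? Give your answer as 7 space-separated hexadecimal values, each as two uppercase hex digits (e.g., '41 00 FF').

After char 0 ('I'=8): chars_in_quartet=1 acc=0x8 bytes_emitted=0
After char 1 ('c'=28): chars_in_quartet=2 acc=0x21C bytes_emitted=0
After char 2 ('h'=33): chars_in_quartet=3 acc=0x8721 bytes_emitted=0
After char 3 ('+'=62): chars_in_quartet=4 acc=0x21C87E -> emit 21 C8 7E, reset; bytes_emitted=3
After char 4 ('B'=1): chars_in_quartet=1 acc=0x1 bytes_emitted=3
After char 5 ('u'=46): chars_in_quartet=2 acc=0x6E bytes_emitted=3
After char 6 ('u'=46): chars_in_quartet=3 acc=0x1BAE bytes_emitted=3
After char 7 ('D'=3): chars_in_quartet=4 acc=0x6EB83 -> emit 06 EB 83, reset; bytes_emitted=6
After char 8 ('s'=44): chars_in_quartet=1 acc=0x2C bytes_emitted=6
After char 9 ('g'=32): chars_in_quartet=2 acc=0xB20 bytes_emitted=6
Padding '==': partial quartet acc=0xB20 -> emit B2; bytes_emitted=7

Answer: 21 C8 7E 06 EB 83 B2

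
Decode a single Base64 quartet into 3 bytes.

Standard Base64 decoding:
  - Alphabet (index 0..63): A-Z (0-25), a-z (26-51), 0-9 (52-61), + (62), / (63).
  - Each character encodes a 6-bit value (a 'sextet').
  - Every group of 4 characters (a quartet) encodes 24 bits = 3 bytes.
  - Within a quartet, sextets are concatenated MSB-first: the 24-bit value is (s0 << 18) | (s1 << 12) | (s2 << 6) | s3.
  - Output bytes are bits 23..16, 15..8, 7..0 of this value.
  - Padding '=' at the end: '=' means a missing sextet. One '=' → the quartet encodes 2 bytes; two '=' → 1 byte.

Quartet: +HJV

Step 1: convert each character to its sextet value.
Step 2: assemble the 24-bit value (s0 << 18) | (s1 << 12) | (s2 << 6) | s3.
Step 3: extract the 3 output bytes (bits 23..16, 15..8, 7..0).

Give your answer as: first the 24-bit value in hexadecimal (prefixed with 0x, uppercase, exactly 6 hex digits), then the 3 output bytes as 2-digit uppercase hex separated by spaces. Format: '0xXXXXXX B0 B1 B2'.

Answer: 0xF87255 F8 72 55

Derivation:
Sextets: +=62, H=7, J=9, V=21
24-bit: (62<<18) | (7<<12) | (9<<6) | 21
      = 0xF80000 | 0x007000 | 0x000240 | 0x000015
      = 0xF87255
Bytes: (v>>16)&0xFF=F8, (v>>8)&0xFF=72, v&0xFF=55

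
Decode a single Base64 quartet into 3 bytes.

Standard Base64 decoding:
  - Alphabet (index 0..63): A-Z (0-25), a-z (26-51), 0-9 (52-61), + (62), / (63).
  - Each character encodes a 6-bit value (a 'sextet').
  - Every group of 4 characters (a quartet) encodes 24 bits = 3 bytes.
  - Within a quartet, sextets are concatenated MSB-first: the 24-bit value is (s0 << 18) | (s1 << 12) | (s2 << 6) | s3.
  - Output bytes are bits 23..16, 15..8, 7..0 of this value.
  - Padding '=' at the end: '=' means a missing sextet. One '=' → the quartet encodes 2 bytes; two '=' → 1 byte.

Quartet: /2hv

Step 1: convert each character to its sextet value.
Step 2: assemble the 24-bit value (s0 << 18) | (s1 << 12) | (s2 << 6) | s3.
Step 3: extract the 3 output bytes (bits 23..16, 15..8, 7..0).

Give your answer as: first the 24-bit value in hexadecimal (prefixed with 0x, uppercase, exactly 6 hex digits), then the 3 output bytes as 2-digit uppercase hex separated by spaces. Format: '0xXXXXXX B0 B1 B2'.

Sextets: /=63, 2=54, h=33, v=47
24-bit: (63<<18) | (54<<12) | (33<<6) | 47
      = 0xFC0000 | 0x036000 | 0x000840 | 0x00002F
      = 0xFF686F
Bytes: (v>>16)&0xFF=FF, (v>>8)&0xFF=68, v&0xFF=6F

Answer: 0xFF686F FF 68 6F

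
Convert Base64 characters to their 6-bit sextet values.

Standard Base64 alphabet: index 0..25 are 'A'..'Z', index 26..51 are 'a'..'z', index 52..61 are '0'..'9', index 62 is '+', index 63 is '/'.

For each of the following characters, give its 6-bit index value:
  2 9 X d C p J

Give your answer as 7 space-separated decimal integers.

Answer: 54 61 23 29 2 41 9

Derivation:
'2': 0..9 range, 52 + ord('2') − ord('0') = 54
'9': 0..9 range, 52 + ord('9') − ord('0') = 61
'X': A..Z range, ord('X') − ord('A') = 23
'd': a..z range, 26 + ord('d') − ord('a') = 29
'C': A..Z range, ord('C') − ord('A') = 2
'p': a..z range, 26 + ord('p') − ord('a') = 41
'J': A..Z range, ord('J') − ord('A') = 9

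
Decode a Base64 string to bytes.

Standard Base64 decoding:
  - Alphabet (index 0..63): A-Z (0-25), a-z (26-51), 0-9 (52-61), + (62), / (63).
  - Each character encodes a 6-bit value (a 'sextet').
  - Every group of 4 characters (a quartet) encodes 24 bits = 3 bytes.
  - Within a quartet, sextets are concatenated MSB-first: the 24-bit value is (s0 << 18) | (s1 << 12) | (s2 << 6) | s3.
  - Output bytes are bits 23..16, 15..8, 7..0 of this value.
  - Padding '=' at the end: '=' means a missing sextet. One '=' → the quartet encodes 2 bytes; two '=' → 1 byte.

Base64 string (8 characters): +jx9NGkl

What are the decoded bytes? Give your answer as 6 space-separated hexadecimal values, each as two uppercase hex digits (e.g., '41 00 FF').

Answer: FA 3C 7D 34 69 25

Derivation:
After char 0 ('+'=62): chars_in_quartet=1 acc=0x3E bytes_emitted=0
After char 1 ('j'=35): chars_in_quartet=2 acc=0xFA3 bytes_emitted=0
After char 2 ('x'=49): chars_in_quartet=3 acc=0x3E8F1 bytes_emitted=0
After char 3 ('9'=61): chars_in_quartet=4 acc=0xFA3C7D -> emit FA 3C 7D, reset; bytes_emitted=3
After char 4 ('N'=13): chars_in_quartet=1 acc=0xD bytes_emitted=3
After char 5 ('G'=6): chars_in_quartet=2 acc=0x346 bytes_emitted=3
After char 6 ('k'=36): chars_in_quartet=3 acc=0xD1A4 bytes_emitted=3
After char 7 ('l'=37): chars_in_quartet=4 acc=0x346925 -> emit 34 69 25, reset; bytes_emitted=6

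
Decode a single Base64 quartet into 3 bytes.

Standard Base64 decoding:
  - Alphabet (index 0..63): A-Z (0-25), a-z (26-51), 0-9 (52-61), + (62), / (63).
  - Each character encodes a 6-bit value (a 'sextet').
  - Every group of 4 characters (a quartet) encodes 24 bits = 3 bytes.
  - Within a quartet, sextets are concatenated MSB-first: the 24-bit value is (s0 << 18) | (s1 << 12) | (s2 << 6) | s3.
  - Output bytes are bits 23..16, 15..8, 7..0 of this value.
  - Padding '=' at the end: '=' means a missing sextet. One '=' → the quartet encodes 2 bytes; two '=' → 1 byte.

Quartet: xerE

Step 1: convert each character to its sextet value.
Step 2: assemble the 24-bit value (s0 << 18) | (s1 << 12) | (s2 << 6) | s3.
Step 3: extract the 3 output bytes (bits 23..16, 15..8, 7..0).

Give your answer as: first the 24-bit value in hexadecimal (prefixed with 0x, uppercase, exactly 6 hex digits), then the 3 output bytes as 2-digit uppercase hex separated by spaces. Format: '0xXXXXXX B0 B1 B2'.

Answer: 0xC5EAC4 C5 EA C4

Derivation:
Sextets: x=49, e=30, r=43, E=4
24-bit: (49<<18) | (30<<12) | (43<<6) | 4
      = 0xC40000 | 0x01E000 | 0x000AC0 | 0x000004
      = 0xC5EAC4
Bytes: (v>>16)&0xFF=C5, (v>>8)&0xFF=EA, v&0xFF=C4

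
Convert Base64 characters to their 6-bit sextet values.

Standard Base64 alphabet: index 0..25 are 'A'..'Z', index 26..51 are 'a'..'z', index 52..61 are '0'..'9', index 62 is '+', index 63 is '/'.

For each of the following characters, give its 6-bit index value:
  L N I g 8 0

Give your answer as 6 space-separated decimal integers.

Answer: 11 13 8 32 60 52

Derivation:
'L': A..Z range, ord('L') − ord('A') = 11
'N': A..Z range, ord('N') − ord('A') = 13
'I': A..Z range, ord('I') − ord('A') = 8
'g': a..z range, 26 + ord('g') − ord('a') = 32
'8': 0..9 range, 52 + ord('8') − ord('0') = 60
'0': 0..9 range, 52 + ord('0') − ord('0') = 52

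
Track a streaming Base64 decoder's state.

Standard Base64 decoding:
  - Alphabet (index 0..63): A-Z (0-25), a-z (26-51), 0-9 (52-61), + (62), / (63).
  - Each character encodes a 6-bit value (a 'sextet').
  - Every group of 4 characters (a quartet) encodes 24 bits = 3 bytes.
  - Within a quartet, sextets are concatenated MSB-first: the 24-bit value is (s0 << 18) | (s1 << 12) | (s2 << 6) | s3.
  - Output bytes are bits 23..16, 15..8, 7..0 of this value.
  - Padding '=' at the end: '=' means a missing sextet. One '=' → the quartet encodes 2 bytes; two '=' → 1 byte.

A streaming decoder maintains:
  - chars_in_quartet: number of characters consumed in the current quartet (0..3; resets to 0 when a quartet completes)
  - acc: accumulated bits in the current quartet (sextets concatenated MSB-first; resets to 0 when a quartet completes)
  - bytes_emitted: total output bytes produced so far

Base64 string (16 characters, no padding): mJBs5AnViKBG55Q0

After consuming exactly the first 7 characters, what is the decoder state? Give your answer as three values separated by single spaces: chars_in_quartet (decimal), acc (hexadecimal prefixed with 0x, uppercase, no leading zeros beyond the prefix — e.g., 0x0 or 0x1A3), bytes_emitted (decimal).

Answer: 3 0x39027 3

Derivation:
After char 0 ('m'=38): chars_in_quartet=1 acc=0x26 bytes_emitted=0
After char 1 ('J'=9): chars_in_quartet=2 acc=0x989 bytes_emitted=0
After char 2 ('B'=1): chars_in_quartet=3 acc=0x26241 bytes_emitted=0
After char 3 ('s'=44): chars_in_quartet=4 acc=0x98906C -> emit 98 90 6C, reset; bytes_emitted=3
After char 4 ('5'=57): chars_in_quartet=1 acc=0x39 bytes_emitted=3
After char 5 ('A'=0): chars_in_quartet=2 acc=0xE40 bytes_emitted=3
After char 6 ('n'=39): chars_in_quartet=3 acc=0x39027 bytes_emitted=3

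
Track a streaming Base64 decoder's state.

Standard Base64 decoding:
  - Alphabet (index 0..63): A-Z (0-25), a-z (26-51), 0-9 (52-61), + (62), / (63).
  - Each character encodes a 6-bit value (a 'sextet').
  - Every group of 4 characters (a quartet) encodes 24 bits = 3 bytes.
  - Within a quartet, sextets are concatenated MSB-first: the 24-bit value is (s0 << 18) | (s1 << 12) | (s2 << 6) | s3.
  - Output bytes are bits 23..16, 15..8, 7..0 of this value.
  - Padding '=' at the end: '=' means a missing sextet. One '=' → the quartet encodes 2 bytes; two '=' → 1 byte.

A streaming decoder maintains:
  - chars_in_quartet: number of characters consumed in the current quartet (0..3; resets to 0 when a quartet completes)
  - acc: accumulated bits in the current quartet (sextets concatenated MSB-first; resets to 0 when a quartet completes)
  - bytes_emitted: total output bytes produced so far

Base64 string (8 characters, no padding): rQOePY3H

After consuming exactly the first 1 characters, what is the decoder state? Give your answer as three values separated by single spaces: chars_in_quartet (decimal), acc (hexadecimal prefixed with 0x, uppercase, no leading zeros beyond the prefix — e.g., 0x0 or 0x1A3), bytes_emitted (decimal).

After char 0 ('r'=43): chars_in_quartet=1 acc=0x2B bytes_emitted=0

Answer: 1 0x2B 0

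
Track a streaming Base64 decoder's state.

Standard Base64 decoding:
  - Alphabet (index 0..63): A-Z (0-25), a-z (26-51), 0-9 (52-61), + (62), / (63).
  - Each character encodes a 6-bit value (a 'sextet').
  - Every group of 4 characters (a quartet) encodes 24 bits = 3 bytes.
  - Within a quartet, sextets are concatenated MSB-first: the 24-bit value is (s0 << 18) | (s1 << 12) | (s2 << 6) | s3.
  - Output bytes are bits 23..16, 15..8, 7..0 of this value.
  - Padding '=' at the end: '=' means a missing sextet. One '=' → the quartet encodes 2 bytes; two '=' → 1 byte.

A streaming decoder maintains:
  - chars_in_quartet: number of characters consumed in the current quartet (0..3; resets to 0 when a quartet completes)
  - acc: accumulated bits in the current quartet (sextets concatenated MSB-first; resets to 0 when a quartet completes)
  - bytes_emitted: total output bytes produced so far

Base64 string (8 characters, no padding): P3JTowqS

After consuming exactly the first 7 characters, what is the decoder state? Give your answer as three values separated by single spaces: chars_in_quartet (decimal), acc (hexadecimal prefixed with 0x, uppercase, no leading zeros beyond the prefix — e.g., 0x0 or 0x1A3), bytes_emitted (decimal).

Answer: 3 0x28C2A 3

Derivation:
After char 0 ('P'=15): chars_in_quartet=1 acc=0xF bytes_emitted=0
After char 1 ('3'=55): chars_in_quartet=2 acc=0x3F7 bytes_emitted=0
After char 2 ('J'=9): chars_in_quartet=3 acc=0xFDC9 bytes_emitted=0
After char 3 ('T'=19): chars_in_quartet=4 acc=0x3F7253 -> emit 3F 72 53, reset; bytes_emitted=3
After char 4 ('o'=40): chars_in_quartet=1 acc=0x28 bytes_emitted=3
After char 5 ('w'=48): chars_in_quartet=2 acc=0xA30 bytes_emitted=3
After char 6 ('q'=42): chars_in_quartet=3 acc=0x28C2A bytes_emitted=3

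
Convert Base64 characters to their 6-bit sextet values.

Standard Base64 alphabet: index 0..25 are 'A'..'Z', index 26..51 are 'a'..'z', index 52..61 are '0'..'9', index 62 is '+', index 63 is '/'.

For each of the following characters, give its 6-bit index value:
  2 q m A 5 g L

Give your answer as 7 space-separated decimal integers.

'2': 0..9 range, 52 + ord('2') − ord('0') = 54
'q': a..z range, 26 + ord('q') − ord('a') = 42
'm': a..z range, 26 + ord('m') − ord('a') = 38
'A': A..Z range, ord('A') − ord('A') = 0
'5': 0..9 range, 52 + ord('5') − ord('0') = 57
'g': a..z range, 26 + ord('g') − ord('a') = 32
'L': A..Z range, ord('L') − ord('A') = 11

Answer: 54 42 38 0 57 32 11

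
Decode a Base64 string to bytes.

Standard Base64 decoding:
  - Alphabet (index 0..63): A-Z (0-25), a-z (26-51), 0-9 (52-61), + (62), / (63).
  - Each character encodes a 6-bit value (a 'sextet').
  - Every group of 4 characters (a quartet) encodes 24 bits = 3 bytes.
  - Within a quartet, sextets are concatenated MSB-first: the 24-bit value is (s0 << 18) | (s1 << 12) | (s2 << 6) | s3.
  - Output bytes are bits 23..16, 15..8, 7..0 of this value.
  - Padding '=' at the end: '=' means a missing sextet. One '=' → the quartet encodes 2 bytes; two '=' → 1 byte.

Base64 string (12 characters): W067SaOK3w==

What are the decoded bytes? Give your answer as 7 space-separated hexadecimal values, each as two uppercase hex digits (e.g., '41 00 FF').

Answer: 5B 4E BB 49 A3 8A DF

Derivation:
After char 0 ('W'=22): chars_in_quartet=1 acc=0x16 bytes_emitted=0
After char 1 ('0'=52): chars_in_quartet=2 acc=0x5B4 bytes_emitted=0
After char 2 ('6'=58): chars_in_quartet=3 acc=0x16D3A bytes_emitted=0
After char 3 ('7'=59): chars_in_quartet=4 acc=0x5B4EBB -> emit 5B 4E BB, reset; bytes_emitted=3
After char 4 ('S'=18): chars_in_quartet=1 acc=0x12 bytes_emitted=3
After char 5 ('a'=26): chars_in_quartet=2 acc=0x49A bytes_emitted=3
After char 6 ('O'=14): chars_in_quartet=3 acc=0x1268E bytes_emitted=3
After char 7 ('K'=10): chars_in_quartet=4 acc=0x49A38A -> emit 49 A3 8A, reset; bytes_emitted=6
After char 8 ('3'=55): chars_in_quartet=1 acc=0x37 bytes_emitted=6
After char 9 ('w'=48): chars_in_quartet=2 acc=0xDF0 bytes_emitted=6
Padding '==': partial quartet acc=0xDF0 -> emit DF; bytes_emitted=7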